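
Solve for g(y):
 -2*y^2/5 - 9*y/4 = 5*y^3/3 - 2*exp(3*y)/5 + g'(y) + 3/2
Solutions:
 g(y) = C1 - 5*y^4/12 - 2*y^3/15 - 9*y^2/8 - 3*y/2 + 2*exp(3*y)/15


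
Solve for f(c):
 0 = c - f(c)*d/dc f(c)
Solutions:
 f(c) = -sqrt(C1 + c^2)
 f(c) = sqrt(C1 + c^2)


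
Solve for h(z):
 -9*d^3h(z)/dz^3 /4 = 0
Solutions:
 h(z) = C1 + C2*z + C3*z^2


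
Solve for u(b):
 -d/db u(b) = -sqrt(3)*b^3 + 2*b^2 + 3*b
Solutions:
 u(b) = C1 + sqrt(3)*b^4/4 - 2*b^3/3 - 3*b^2/2


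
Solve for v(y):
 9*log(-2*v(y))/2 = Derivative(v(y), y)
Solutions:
 -2*Integral(1/(log(-_y) + log(2)), (_y, v(y)))/9 = C1 - y


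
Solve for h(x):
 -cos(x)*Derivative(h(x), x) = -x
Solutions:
 h(x) = C1 + Integral(x/cos(x), x)


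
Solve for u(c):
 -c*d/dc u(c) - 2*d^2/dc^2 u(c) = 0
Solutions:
 u(c) = C1 + C2*erf(c/2)


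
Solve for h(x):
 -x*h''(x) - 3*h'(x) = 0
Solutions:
 h(x) = C1 + C2/x^2


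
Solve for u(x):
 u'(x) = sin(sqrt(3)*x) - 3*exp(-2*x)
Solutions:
 u(x) = C1 - sqrt(3)*cos(sqrt(3)*x)/3 + 3*exp(-2*x)/2


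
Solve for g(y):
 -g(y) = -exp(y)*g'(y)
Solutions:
 g(y) = C1*exp(-exp(-y))


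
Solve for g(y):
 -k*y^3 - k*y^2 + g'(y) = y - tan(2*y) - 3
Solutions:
 g(y) = C1 + k*y^4/4 + k*y^3/3 + y^2/2 - 3*y + log(cos(2*y))/2


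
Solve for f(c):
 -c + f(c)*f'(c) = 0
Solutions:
 f(c) = -sqrt(C1 + c^2)
 f(c) = sqrt(C1 + c^2)


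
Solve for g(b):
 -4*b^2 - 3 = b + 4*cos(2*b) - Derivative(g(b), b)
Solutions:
 g(b) = C1 + 4*b^3/3 + b^2/2 + 3*b + 2*sin(2*b)


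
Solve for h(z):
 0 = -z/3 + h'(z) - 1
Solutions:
 h(z) = C1 + z^2/6 + z


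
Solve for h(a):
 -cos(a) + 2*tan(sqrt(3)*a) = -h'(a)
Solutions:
 h(a) = C1 + 2*sqrt(3)*log(cos(sqrt(3)*a))/3 + sin(a)


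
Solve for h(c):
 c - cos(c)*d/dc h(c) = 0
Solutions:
 h(c) = C1 + Integral(c/cos(c), c)


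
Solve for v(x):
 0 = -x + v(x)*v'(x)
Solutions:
 v(x) = -sqrt(C1 + x^2)
 v(x) = sqrt(C1 + x^2)


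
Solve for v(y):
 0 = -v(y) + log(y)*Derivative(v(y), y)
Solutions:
 v(y) = C1*exp(li(y))


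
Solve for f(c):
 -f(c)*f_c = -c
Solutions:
 f(c) = -sqrt(C1 + c^2)
 f(c) = sqrt(C1 + c^2)


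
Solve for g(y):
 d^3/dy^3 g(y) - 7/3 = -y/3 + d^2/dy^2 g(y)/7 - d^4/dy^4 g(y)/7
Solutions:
 g(y) = C1 + C2*y + C3*exp(y*(-7 + sqrt(53))/2) + C4*exp(-y*(7 + sqrt(53))/2) + 7*y^3/18


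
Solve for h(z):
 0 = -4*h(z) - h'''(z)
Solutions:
 h(z) = C3*exp(-2^(2/3)*z) + (C1*sin(2^(2/3)*sqrt(3)*z/2) + C2*cos(2^(2/3)*sqrt(3)*z/2))*exp(2^(2/3)*z/2)


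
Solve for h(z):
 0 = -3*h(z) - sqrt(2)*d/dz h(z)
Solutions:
 h(z) = C1*exp(-3*sqrt(2)*z/2)


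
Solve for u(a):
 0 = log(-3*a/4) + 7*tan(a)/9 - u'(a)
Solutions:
 u(a) = C1 + a*log(-a) - 2*a*log(2) - a + a*log(3) - 7*log(cos(a))/9


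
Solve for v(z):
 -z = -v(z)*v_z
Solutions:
 v(z) = -sqrt(C1 + z^2)
 v(z) = sqrt(C1 + z^2)


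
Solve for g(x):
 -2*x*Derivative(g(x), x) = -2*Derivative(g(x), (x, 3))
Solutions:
 g(x) = C1 + Integral(C2*airyai(x) + C3*airybi(x), x)


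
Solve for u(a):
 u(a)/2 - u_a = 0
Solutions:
 u(a) = C1*exp(a/2)


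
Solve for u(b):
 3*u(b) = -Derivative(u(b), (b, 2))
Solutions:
 u(b) = C1*sin(sqrt(3)*b) + C2*cos(sqrt(3)*b)


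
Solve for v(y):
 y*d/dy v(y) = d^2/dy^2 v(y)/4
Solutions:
 v(y) = C1 + C2*erfi(sqrt(2)*y)


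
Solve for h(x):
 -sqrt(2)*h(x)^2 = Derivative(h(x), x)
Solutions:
 h(x) = 1/(C1 + sqrt(2)*x)


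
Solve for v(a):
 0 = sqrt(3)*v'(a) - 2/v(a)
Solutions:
 v(a) = -sqrt(C1 + 12*sqrt(3)*a)/3
 v(a) = sqrt(C1 + 12*sqrt(3)*a)/3


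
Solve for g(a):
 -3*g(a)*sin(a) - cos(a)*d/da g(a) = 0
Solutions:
 g(a) = C1*cos(a)^3


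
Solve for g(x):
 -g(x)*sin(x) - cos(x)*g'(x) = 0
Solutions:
 g(x) = C1*cos(x)


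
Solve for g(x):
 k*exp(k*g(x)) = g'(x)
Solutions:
 g(x) = Piecewise((log(-1/(C1*k + k^2*x))/k, Ne(k, 0)), (nan, True))
 g(x) = Piecewise((C1 + k*x, Eq(k, 0)), (nan, True))


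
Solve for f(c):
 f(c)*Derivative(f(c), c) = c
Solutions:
 f(c) = -sqrt(C1 + c^2)
 f(c) = sqrt(C1 + c^2)


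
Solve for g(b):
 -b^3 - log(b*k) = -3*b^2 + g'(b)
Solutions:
 g(b) = C1 - b^4/4 + b^3 - b*log(b*k) + b


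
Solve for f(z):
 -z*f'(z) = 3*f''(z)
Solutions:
 f(z) = C1 + C2*erf(sqrt(6)*z/6)


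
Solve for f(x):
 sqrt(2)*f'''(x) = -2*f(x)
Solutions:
 f(x) = C3*exp(-2^(1/6)*x) + (C1*sin(2^(1/6)*sqrt(3)*x/2) + C2*cos(2^(1/6)*sqrt(3)*x/2))*exp(2^(1/6)*x/2)


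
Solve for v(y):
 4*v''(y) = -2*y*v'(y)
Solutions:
 v(y) = C1 + C2*erf(y/2)


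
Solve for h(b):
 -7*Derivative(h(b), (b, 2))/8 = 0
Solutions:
 h(b) = C1 + C2*b


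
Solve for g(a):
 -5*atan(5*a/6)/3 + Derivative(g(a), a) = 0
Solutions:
 g(a) = C1 + 5*a*atan(5*a/6)/3 - log(25*a^2 + 36)


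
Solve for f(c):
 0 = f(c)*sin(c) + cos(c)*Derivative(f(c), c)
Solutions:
 f(c) = C1*cos(c)


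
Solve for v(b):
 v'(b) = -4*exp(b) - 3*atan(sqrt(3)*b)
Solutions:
 v(b) = C1 - 3*b*atan(sqrt(3)*b) - 4*exp(b) + sqrt(3)*log(3*b^2 + 1)/2


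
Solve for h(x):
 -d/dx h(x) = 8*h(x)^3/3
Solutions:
 h(x) = -sqrt(6)*sqrt(-1/(C1 - 8*x))/2
 h(x) = sqrt(6)*sqrt(-1/(C1 - 8*x))/2


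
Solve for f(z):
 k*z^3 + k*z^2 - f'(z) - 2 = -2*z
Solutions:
 f(z) = C1 + k*z^4/4 + k*z^3/3 + z^2 - 2*z


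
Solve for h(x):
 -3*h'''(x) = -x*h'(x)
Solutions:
 h(x) = C1 + Integral(C2*airyai(3^(2/3)*x/3) + C3*airybi(3^(2/3)*x/3), x)


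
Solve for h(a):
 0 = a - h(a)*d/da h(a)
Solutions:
 h(a) = -sqrt(C1 + a^2)
 h(a) = sqrt(C1 + a^2)


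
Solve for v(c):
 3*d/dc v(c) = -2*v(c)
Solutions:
 v(c) = C1*exp(-2*c/3)


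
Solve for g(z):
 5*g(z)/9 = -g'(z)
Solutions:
 g(z) = C1*exp(-5*z/9)


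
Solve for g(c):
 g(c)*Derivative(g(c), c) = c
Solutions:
 g(c) = -sqrt(C1 + c^2)
 g(c) = sqrt(C1 + c^2)


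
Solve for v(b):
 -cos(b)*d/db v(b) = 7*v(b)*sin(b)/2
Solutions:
 v(b) = C1*cos(b)^(7/2)


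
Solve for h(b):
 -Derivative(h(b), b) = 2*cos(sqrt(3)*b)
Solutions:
 h(b) = C1 - 2*sqrt(3)*sin(sqrt(3)*b)/3


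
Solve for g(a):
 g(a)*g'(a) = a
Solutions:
 g(a) = -sqrt(C1 + a^2)
 g(a) = sqrt(C1 + a^2)


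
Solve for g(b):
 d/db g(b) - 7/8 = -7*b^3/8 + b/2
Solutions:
 g(b) = C1 - 7*b^4/32 + b^2/4 + 7*b/8


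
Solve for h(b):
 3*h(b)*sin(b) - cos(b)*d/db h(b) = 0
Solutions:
 h(b) = C1/cos(b)^3


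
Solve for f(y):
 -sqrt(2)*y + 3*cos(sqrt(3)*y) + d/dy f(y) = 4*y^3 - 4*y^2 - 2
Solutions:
 f(y) = C1 + y^4 - 4*y^3/3 + sqrt(2)*y^2/2 - 2*y - sqrt(3)*sin(sqrt(3)*y)


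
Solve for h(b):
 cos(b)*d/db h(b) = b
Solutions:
 h(b) = C1 + Integral(b/cos(b), b)


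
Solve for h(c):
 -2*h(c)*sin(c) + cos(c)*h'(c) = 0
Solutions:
 h(c) = C1/cos(c)^2


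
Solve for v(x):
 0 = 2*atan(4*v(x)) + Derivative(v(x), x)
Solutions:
 Integral(1/atan(4*_y), (_y, v(x))) = C1 - 2*x


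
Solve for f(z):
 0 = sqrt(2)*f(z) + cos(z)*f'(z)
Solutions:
 f(z) = C1*(sin(z) - 1)^(sqrt(2)/2)/(sin(z) + 1)^(sqrt(2)/2)


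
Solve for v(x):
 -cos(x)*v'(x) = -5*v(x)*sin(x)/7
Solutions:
 v(x) = C1/cos(x)^(5/7)


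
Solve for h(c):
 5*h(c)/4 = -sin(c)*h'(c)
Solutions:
 h(c) = C1*(cos(c) + 1)^(5/8)/(cos(c) - 1)^(5/8)


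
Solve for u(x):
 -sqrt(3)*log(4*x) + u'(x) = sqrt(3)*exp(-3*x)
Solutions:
 u(x) = C1 + sqrt(3)*x*log(x) + sqrt(3)*x*(-1 + 2*log(2)) - sqrt(3)*exp(-3*x)/3


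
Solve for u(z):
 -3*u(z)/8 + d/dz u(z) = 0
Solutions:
 u(z) = C1*exp(3*z/8)


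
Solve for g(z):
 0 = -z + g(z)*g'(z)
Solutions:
 g(z) = -sqrt(C1 + z^2)
 g(z) = sqrt(C1 + z^2)


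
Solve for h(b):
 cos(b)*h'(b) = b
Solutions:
 h(b) = C1 + Integral(b/cos(b), b)


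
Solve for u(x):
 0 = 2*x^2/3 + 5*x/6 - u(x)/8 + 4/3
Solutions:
 u(x) = 16*x^2/3 + 20*x/3 + 32/3


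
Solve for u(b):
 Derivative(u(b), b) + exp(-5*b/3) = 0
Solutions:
 u(b) = C1 + 3*exp(-5*b/3)/5


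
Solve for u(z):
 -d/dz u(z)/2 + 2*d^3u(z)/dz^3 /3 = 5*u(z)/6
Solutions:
 u(z) = C1*exp(-z*((2*sqrt(6) + 5)^(-1/3) + (2*sqrt(6) + 5)^(1/3))/4)*sin(sqrt(3)*z*(-(2*sqrt(6) + 5)^(1/3) + (2*sqrt(6) + 5)^(-1/3))/4) + C2*exp(-z*((2*sqrt(6) + 5)^(-1/3) + (2*sqrt(6) + 5)^(1/3))/4)*cos(sqrt(3)*z*(-(2*sqrt(6) + 5)^(1/3) + (2*sqrt(6) + 5)^(-1/3))/4) + C3*exp(z*((2*sqrt(6) + 5)^(-1/3) + (2*sqrt(6) + 5)^(1/3))/2)


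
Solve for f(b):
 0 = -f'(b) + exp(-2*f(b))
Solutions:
 f(b) = log(-sqrt(C1 + 2*b))
 f(b) = log(C1 + 2*b)/2


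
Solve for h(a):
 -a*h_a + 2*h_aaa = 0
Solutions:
 h(a) = C1 + Integral(C2*airyai(2^(2/3)*a/2) + C3*airybi(2^(2/3)*a/2), a)


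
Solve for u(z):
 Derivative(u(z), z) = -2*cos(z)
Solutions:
 u(z) = C1 - 2*sin(z)


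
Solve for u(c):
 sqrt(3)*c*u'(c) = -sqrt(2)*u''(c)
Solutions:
 u(c) = C1 + C2*erf(6^(1/4)*c/2)


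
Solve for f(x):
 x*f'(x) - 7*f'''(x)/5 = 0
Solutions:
 f(x) = C1 + Integral(C2*airyai(5^(1/3)*7^(2/3)*x/7) + C3*airybi(5^(1/3)*7^(2/3)*x/7), x)


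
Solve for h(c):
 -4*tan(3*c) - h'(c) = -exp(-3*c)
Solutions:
 h(c) = C1 - 2*log(tan(3*c)^2 + 1)/3 - exp(-3*c)/3


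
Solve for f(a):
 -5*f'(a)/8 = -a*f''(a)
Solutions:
 f(a) = C1 + C2*a^(13/8)


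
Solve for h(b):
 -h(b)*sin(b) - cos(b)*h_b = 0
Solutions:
 h(b) = C1*cos(b)


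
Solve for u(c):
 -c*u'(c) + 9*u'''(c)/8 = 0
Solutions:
 u(c) = C1 + Integral(C2*airyai(2*3^(1/3)*c/3) + C3*airybi(2*3^(1/3)*c/3), c)


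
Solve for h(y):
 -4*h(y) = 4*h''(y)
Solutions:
 h(y) = C1*sin(y) + C2*cos(y)


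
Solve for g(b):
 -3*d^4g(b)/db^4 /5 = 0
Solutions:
 g(b) = C1 + C2*b + C3*b^2 + C4*b^3


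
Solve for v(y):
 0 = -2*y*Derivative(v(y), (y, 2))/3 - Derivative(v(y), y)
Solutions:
 v(y) = C1 + C2/sqrt(y)


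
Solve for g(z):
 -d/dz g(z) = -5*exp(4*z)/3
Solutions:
 g(z) = C1 + 5*exp(4*z)/12


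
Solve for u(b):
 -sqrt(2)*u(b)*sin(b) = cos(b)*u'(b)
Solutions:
 u(b) = C1*cos(b)^(sqrt(2))


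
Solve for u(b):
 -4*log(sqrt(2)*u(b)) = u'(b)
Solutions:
 Integral(1/(2*log(_y) + log(2)), (_y, u(b)))/2 = C1 - b


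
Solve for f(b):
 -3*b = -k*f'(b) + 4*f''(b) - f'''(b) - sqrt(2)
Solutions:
 f(b) = C1 + C2*exp(b*(2 - sqrt(4 - k))) + C3*exp(b*(sqrt(4 - k) + 2)) + 3*b^2/(2*k) - sqrt(2)*b/k + 12*b/k^2


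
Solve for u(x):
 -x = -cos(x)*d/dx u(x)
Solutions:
 u(x) = C1 + Integral(x/cos(x), x)


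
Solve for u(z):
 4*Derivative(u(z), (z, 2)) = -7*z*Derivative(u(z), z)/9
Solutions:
 u(z) = C1 + C2*erf(sqrt(14)*z/12)


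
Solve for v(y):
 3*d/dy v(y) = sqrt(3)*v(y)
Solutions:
 v(y) = C1*exp(sqrt(3)*y/3)


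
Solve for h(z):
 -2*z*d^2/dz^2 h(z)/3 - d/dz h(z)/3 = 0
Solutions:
 h(z) = C1 + C2*sqrt(z)


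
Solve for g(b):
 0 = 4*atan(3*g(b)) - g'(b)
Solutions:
 Integral(1/atan(3*_y), (_y, g(b))) = C1 + 4*b


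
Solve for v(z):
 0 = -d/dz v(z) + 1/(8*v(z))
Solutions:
 v(z) = -sqrt(C1 + z)/2
 v(z) = sqrt(C1 + z)/2


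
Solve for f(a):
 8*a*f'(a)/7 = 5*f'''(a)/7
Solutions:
 f(a) = C1 + Integral(C2*airyai(2*5^(2/3)*a/5) + C3*airybi(2*5^(2/3)*a/5), a)


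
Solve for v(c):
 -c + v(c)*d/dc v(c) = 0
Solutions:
 v(c) = -sqrt(C1 + c^2)
 v(c) = sqrt(C1 + c^2)


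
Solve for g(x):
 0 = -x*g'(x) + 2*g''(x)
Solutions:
 g(x) = C1 + C2*erfi(x/2)


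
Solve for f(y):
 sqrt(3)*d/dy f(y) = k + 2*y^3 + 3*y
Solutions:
 f(y) = C1 + sqrt(3)*k*y/3 + sqrt(3)*y^4/6 + sqrt(3)*y^2/2


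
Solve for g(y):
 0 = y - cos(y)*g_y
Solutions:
 g(y) = C1 + Integral(y/cos(y), y)


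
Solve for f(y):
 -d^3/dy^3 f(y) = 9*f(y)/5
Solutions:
 f(y) = C3*exp(-15^(2/3)*y/5) + (C1*sin(3*3^(1/6)*5^(2/3)*y/10) + C2*cos(3*3^(1/6)*5^(2/3)*y/10))*exp(15^(2/3)*y/10)


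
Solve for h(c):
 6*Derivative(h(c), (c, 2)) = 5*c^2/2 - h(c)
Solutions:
 h(c) = C1*sin(sqrt(6)*c/6) + C2*cos(sqrt(6)*c/6) + 5*c^2/2 - 30


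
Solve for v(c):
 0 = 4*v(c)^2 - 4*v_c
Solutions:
 v(c) = -1/(C1 + c)


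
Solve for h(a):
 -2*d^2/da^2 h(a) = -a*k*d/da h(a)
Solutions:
 h(a) = Piecewise((-sqrt(pi)*C1*erf(a*sqrt(-k)/2)/sqrt(-k) - C2, (k > 0) | (k < 0)), (-C1*a - C2, True))


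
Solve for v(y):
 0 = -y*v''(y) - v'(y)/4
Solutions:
 v(y) = C1 + C2*y^(3/4)


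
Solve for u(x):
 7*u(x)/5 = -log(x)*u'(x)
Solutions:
 u(x) = C1*exp(-7*li(x)/5)


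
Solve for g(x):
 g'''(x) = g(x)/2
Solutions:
 g(x) = C3*exp(2^(2/3)*x/2) + (C1*sin(2^(2/3)*sqrt(3)*x/4) + C2*cos(2^(2/3)*sqrt(3)*x/4))*exp(-2^(2/3)*x/4)


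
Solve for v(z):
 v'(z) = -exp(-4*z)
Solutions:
 v(z) = C1 + exp(-4*z)/4


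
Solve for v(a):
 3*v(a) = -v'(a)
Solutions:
 v(a) = C1*exp(-3*a)


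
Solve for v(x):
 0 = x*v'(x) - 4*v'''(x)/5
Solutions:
 v(x) = C1 + Integral(C2*airyai(10^(1/3)*x/2) + C3*airybi(10^(1/3)*x/2), x)


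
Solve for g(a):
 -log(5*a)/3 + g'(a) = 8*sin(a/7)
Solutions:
 g(a) = C1 + a*log(a)/3 - a/3 + a*log(5)/3 - 56*cos(a/7)


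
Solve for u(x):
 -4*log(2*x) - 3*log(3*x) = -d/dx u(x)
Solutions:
 u(x) = C1 + 7*x*log(x) - 7*x + x*log(432)


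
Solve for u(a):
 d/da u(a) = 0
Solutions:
 u(a) = C1


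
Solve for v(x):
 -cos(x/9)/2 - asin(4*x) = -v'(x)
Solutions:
 v(x) = C1 + x*asin(4*x) + sqrt(1 - 16*x^2)/4 + 9*sin(x/9)/2


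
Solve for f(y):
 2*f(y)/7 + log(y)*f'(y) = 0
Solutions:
 f(y) = C1*exp(-2*li(y)/7)


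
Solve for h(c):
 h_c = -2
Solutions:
 h(c) = C1 - 2*c


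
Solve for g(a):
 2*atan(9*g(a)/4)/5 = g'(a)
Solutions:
 Integral(1/atan(9*_y/4), (_y, g(a))) = C1 + 2*a/5


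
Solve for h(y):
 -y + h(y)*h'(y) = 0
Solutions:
 h(y) = -sqrt(C1 + y^2)
 h(y) = sqrt(C1 + y^2)


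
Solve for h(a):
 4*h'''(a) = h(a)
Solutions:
 h(a) = C3*exp(2^(1/3)*a/2) + (C1*sin(2^(1/3)*sqrt(3)*a/4) + C2*cos(2^(1/3)*sqrt(3)*a/4))*exp(-2^(1/3)*a/4)


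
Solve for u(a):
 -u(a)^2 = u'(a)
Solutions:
 u(a) = 1/(C1 + a)


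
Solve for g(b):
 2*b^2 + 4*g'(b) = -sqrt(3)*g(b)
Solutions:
 g(b) = C1*exp(-sqrt(3)*b/4) - 2*sqrt(3)*b^2/3 + 16*b/3 - 64*sqrt(3)/9


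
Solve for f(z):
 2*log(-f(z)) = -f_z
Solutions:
 -li(-f(z)) = C1 - 2*z


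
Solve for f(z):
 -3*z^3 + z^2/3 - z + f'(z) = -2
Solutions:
 f(z) = C1 + 3*z^4/4 - z^3/9 + z^2/2 - 2*z


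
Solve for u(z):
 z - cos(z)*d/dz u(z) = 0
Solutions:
 u(z) = C1 + Integral(z/cos(z), z)


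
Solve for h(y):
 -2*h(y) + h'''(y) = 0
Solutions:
 h(y) = C3*exp(2^(1/3)*y) + (C1*sin(2^(1/3)*sqrt(3)*y/2) + C2*cos(2^(1/3)*sqrt(3)*y/2))*exp(-2^(1/3)*y/2)


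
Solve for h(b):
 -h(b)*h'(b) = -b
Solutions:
 h(b) = -sqrt(C1 + b^2)
 h(b) = sqrt(C1 + b^2)


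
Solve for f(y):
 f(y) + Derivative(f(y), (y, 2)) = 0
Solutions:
 f(y) = C1*sin(y) + C2*cos(y)


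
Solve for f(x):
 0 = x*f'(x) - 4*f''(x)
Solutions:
 f(x) = C1 + C2*erfi(sqrt(2)*x/4)


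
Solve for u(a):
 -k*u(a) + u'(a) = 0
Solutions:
 u(a) = C1*exp(a*k)


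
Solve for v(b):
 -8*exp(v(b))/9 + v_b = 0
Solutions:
 v(b) = log(-1/(C1 + 8*b)) + 2*log(3)


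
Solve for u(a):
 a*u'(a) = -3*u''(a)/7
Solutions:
 u(a) = C1 + C2*erf(sqrt(42)*a/6)


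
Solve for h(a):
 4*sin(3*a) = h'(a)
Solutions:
 h(a) = C1 - 4*cos(3*a)/3


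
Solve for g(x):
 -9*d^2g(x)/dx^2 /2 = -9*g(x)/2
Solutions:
 g(x) = C1*exp(-x) + C2*exp(x)


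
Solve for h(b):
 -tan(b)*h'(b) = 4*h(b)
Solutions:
 h(b) = C1/sin(b)^4


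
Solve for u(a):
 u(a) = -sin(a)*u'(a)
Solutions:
 u(a) = C1*sqrt(cos(a) + 1)/sqrt(cos(a) - 1)


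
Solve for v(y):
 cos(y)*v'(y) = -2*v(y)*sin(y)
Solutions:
 v(y) = C1*cos(y)^2


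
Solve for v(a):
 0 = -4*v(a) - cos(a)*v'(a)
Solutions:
 v(a) = C1*(sin(a)^2 - 2*sin(a) + 1)/(sin(a)^2 + 2*sin(a) + 1)


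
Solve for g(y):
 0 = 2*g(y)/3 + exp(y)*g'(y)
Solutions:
 g(y) = C1*exp(2*exp(-y)/3)


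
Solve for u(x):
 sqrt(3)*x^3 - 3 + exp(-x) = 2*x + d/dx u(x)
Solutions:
 u(x) = C1 + sqrt(3)*x^4/4 - x^2 - 3*x - exp(-x)


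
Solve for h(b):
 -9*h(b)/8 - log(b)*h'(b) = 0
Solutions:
 h(b) = C1*exp(-9*li(b)/8)


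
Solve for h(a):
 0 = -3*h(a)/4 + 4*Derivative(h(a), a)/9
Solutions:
 h(a) = C1*exp(27*a/16)


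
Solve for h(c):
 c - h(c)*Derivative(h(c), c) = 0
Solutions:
 h(c) = -sqrt(C1 + c^2)
 h(c) = sqrt(C1 + c^2)


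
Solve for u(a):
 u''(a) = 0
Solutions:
 u(a) = C1 + C2*a


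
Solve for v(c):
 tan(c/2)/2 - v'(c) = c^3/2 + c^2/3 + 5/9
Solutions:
 v(c) = C1 - c^4/8 - c^3/9 - 5*c/9 - log(cos(c/2))


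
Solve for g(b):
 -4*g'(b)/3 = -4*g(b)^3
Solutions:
 g(b) = -sqrt(2)*sqrt(-1/(C1 + 3*b))/2
 g(b) = sqrt(2)*sqrt(-1/(C1 + 3*b))/2


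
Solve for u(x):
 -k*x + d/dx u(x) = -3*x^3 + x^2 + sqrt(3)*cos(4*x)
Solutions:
 u(x) = C1 + k*x^2/2 - 3*x^4/4 + x^3/3 + sqrt(3)*sin(4*x)/4


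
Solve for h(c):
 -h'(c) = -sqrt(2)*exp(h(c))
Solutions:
 h(c) = log(-1/(C1 + sqrt(2)*c))


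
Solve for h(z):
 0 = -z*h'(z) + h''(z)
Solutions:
 h(z) = C1 + C2*erfi(sqrt(2)*z/2)


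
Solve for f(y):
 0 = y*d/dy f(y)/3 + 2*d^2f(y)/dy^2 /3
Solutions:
 f(y) = C1 + C2*erf(y/2)


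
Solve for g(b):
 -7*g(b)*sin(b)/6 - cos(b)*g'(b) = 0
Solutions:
 g(b) = C1*cos(b)^(7/6)


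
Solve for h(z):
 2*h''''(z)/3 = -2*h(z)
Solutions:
 h(z) = (C1*sin(sqrt(2)*3^(1/4)*z/2) + C2*cos(sqrt(2)*3^(1/4)*z/2))*exp(-sqrt(2)*3^(1/4)*z/2) + (C3*sin(sqrt(2)*3^(1/4)*z/2) + C4*cos(sqrt(2)*3^(1/4)*z/2))*exp(sqrt(2)*3^(1/4)*z/2)


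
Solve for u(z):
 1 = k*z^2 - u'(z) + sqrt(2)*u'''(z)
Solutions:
 u(z) = C1 + C2*exp(-2^(3/4)*z/2) + C3*exp(2^(3/4)*z/2) + k*z^3/3 + 2*sqrt(2)*k*z - z


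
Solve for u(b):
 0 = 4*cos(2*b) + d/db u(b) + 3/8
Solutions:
 u(b) = C1 - 3*b/8 - 4*sin(b)*cos(b)


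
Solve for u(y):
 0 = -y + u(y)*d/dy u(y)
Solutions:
 u(y) = -sqrt(C1 + y^2)
 u(y) = sqrt(C1 + y^2)


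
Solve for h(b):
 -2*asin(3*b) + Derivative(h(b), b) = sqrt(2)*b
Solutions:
 h(b) = C1 + sqrt(2)*b^2/2 + 2*b*asin(3*b) + 2*sqrt(1 - 9*b^2)/3


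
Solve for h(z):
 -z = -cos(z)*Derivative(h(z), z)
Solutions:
 h(z) = C1 + Integral(z/cos(z), z)


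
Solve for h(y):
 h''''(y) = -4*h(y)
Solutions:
 h(y) = (C1*sin(y) + C2*cos(y))*exp(-y) + (C3*sin(y) + C4*cos(y))*exp(y)


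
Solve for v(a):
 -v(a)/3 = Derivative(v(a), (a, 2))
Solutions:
 v(a) = C1*sin(sqrt(3)*a/3) + C2*cos(sqrt(3)*a/3)


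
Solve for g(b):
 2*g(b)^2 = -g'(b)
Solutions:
 g(b) = 1/(C1 + 2*b)


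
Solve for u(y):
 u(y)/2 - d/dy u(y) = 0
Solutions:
 u(y) = C1*exp(y/2)


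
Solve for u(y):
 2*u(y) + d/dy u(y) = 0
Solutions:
 u(y) = C1*exp(-2*y)


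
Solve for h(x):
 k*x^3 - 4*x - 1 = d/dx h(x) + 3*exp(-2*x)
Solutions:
 h(x) = C1 + k*x^4/4 - 2*x^2 - x + 3*exp(-2*x)/2


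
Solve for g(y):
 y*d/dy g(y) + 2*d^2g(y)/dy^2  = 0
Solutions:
 g(y) = C1 + C2*erf(y/2)


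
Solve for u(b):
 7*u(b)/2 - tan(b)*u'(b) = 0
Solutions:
 u(b) = C1*sin(b)^(7/2)


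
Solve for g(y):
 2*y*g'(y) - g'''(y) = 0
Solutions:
 g(y) = C1 + Integral(C2*airyai(2^(1/3)*y) + C3*airybi(2^(1/3)*y), y)


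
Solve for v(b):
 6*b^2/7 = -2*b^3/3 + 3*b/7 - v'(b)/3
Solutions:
 v(b) = C1 - b^4/2 - 6*b^3/7 + 9*b^2/14


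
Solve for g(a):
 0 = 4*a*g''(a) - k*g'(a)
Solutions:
 g(a) = C1 + a^(re(k)/4 + 1)*(C2*sin(log(a)*Abs(im(k))/4) + C3*cos(log(a)*im(k)/4))


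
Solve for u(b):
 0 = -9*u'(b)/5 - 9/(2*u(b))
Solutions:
 u(b) = -sqrt(C1 - 5*b)
 u(b) = sqrt(C1 - 5*b)


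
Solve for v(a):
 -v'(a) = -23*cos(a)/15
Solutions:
 v(a) = C1 + 23*sin(a)/15


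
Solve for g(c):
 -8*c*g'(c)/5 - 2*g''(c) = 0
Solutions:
 g(c) = C1 + C2*erf(sqrt(10)*c/5)


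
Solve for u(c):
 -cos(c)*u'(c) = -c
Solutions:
 u(c) = C1 + Integral(c/cos(c), c)


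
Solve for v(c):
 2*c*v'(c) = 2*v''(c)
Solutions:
 v(c) = C1 + C2*erfi(sqrt(2)*c/2)


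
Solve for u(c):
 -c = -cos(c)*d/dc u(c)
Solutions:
 u(c) = C1 + Integral(c/cos(c), c)


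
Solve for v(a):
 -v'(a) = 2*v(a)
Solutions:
 v(a) = C1*exp(-2*a)


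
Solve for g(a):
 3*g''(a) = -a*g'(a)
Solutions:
 g(a) = C1 + C2*erf(sqrt(6)*a/6)


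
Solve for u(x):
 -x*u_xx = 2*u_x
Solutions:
 u(x) = C1 + C2/x


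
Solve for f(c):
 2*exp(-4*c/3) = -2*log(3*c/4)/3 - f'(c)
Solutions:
 f(c) = C1 - 2*c*log(c)/3 + 2*c*(-log(3) + 1 + 2*log(2))/3 + 3*exp(-4*c/3)/2


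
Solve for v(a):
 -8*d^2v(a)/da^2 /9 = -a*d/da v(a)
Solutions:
 v(a) = C1 + C2*erfi(3*a/4)


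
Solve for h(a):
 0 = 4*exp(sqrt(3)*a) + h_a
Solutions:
 h(a) = C1 - 4*sqrt(3)*exp(sqrt(3)*a)/3


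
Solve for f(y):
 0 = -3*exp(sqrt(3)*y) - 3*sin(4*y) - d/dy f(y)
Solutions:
 f(y) = C1 - sqrt(3)*exp(sqrt(3)*y) + 3*cos(4*y)/4


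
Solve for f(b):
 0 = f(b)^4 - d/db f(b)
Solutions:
 f(b) = (-1/(C1 + 3*b))^(1/3)
 f(b) = (-1/(C1 + b))^(1/3)*(-3^(2/3) - 3*3^(1/6)*I)/6
 f(b) = (-1/(C1 + b))^(1/3)*(-3^(2/3) + 3*3^(1/6)*I)/6


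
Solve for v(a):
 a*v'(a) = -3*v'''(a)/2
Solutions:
 v(a) = C1 + Integral(C2*airyai(-2^(1/3)*3^(2/3)*a/3) + C3*airybi(-2^(1/3)*3^(2/3)*a/3), a)


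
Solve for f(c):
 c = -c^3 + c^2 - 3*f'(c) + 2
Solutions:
 f(c) = C1 - c^4/12 + c^3/9 - c^2/6 + 2*c/3


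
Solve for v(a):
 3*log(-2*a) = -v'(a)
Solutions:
 v(a) = C1 - 3*a*log(-a) + 3*a*(1 - log(2))


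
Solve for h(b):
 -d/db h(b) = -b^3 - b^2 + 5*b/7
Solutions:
 h(b) = C1 + b^4/4 + b^3/3 - 5*b^2/14


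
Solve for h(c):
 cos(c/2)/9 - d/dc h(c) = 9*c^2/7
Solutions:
 h(c) = C1 - 3*c^3/7 + 2*sin(c/2)/9


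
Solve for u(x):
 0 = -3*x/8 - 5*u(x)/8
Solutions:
 u(x) = -3*x/5


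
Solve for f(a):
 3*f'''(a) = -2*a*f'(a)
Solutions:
 f(a) = C1 + Integral(C2*airyai(-2^(1/3)*3^(2/3)*a/3) + C3*airybi(-2^(1/3)*3^(2/3)*a/3), a)


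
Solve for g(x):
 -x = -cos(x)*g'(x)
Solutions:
 g(x) = C1 + Integral(x/cos(x), x)


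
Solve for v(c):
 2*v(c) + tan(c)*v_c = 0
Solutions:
 v(c) = C1/sin(c)^2


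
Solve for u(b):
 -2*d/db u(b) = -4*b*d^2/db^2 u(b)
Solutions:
 u(b) = C1 + C2*b^(3/2)


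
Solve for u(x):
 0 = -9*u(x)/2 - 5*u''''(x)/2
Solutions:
 u(x) = (C1*sin(5^(3/4)*sqrt(6)*x/10) + C2*cos(5^(3/4)*sqrt(6)*x/10))*exp(-5^(3/4)*sqrt(6)*x/10) + (C3*sin(5^(3/4)*sqrt(6)*x/10) + C4*cos(5^(3/4)*sqrt(6)*x/10))*exp(5^(3/4)*sqrt(6)*x/10)


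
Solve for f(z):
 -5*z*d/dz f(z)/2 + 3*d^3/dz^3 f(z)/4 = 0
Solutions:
 f(z) = C1 + Integral(C2*airyai(10^(1/3)*3^(2/3)*z/3) + C3*airybi(10^(1/3)*3^(2/3)*z/3), z)


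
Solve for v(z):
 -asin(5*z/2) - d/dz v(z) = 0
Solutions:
 v(z) = C1 - z*asin(5*z/2) - sqrt(4 - 25*z^2)/5


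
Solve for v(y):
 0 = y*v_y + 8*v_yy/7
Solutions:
 v(y) = C1 + C2*erf(sqrt(7)*y/4)


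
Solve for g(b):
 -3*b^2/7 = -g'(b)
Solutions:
 g(b) = C1 + b^3/7


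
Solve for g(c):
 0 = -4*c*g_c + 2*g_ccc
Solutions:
 g(c) = C1 + Integral(C2*airyai(2^(1/3)*c) + C3*airybi(2^(1/3)*c), c)


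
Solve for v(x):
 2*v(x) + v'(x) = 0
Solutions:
 v(x) = C1*exp(-2*x)


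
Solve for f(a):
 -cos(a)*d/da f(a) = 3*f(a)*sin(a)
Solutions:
 f(a) = C1*cos(a)^3


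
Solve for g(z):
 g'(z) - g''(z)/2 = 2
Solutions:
 g(z) = C1 + C2*exp(2*z) + 2*z


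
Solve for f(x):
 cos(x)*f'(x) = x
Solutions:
 f(x) = C1 + Integral(x/cos(x), x)


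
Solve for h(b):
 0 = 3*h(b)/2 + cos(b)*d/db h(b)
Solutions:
 h(b) = C1*(sin(b) - 1)^(3/4)/(sin(b) + 1)^(3/4)


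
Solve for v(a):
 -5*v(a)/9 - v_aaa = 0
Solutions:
 v(a) = C3*exp(-15^(1/3)*a/3) + (C1*sin(3^(5/6)*5^(1/3)*a/6) + C2*cos(3^(5/6)*5^(1/3)*a/6))*exp(15^(1/3)*a/6)


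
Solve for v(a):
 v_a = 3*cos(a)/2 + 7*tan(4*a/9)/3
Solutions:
 v(a) = C1 - 21*log(cos(4*a/9))/4 + 3*sin(a)/2


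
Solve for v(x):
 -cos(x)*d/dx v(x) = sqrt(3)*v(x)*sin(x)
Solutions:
 v(x) = C1*cos(x)^(sqrt(3))


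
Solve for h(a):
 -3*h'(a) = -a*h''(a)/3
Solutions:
 h(a) = C1 + C2*a^10


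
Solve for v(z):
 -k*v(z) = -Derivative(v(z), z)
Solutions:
 v(z) = C1*exp(k*z)


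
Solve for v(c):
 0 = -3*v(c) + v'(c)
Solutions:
 v(c) = C1*exp(3*c)


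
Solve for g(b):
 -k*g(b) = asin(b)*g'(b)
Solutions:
 g(b) = C1*exp(-k*Integral(1/asin(b), b))


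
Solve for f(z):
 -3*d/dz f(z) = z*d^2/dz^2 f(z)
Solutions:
 f(z) = C1 + C2/z^2


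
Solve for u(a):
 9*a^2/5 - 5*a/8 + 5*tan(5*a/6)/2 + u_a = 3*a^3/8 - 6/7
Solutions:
 u(a) = C1 + 3*a^4/32 - 3*a^3/5 + 5*a^2/16 - 6*a/7 + 3*log(cos(5*a/6))


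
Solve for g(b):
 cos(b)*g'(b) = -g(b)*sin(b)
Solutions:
 g(b) = C1*cos(b)


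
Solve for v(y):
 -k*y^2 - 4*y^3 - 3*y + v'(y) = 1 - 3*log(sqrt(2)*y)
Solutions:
 v(y) = C1 + k*y^3/3 + y^4 + 3*y^2/2 - 3*y*log(y) - 3*y*log(2)/2 + 4*y


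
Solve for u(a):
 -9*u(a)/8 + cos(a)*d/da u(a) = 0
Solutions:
 u(a) = C1*(sin(a) + 1)^(9/16)/(sin(a) - 1)^(9/16)


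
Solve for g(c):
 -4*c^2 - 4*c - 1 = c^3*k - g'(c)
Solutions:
 g(c) = C1 + c^4*k/4 + 4*c^3/3 + 2*c^2 + c


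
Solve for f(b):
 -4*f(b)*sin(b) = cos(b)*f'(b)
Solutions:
 f(b) = C1*cos(b)^4


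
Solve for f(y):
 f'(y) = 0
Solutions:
 f(y) = C1


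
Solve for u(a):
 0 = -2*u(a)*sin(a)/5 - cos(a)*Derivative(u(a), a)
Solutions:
 u(a) = C1*cos(a)^(2/5)


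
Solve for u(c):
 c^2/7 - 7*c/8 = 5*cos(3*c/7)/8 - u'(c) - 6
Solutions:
 u(c) = C1 - c^3/21 + 7*c^2/16 - 6*c + 35*sin(3*c/7)/24


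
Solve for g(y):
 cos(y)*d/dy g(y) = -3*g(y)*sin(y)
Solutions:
 g(y) = C1*cos(y)^3


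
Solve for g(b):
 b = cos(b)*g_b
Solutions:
 g(b) = C1 + Integral(b/cos(b), b)


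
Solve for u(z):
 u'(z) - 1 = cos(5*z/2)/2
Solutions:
 u(z) = C1 + z + sin(5*z/2)/5


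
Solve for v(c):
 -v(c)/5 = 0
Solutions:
 v(c) = 0


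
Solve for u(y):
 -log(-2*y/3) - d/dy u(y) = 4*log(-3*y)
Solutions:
 u(y) = C1 - 5*y*log(-y) + y*(5 - log(54))


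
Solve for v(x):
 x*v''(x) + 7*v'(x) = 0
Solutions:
 v(x) = C1 + C2/x^6


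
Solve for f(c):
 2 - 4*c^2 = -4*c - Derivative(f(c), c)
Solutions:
 f(c) = C1 + 4*c^3/3 - 2*c^2 - 2*c


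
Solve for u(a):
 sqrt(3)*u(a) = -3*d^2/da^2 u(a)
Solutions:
 u(a) = C1*sin(3^(3/4)*a/3) + C2*cos(3^(3/4)*a/3)


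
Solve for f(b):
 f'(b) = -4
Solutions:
 f(b) = C1 - 4*b


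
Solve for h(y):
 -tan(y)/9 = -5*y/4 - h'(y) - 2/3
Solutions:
 h(y) = C1 - 5*y^2/8 - 2*y/3 - log(cos(y))/9


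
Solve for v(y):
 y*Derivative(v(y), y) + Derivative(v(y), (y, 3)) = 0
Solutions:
 v(y) = C1 + Integral(C2*airyai(-y) + C3*airybi(-y), y)


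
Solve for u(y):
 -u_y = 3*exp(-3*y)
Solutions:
 u(y) = C1 + exp(-3*y)


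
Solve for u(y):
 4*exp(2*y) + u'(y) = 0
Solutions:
 u(y) = C1 - 2*exp(2*y)


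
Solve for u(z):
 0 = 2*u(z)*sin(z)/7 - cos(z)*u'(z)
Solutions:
 u(z) = C1/cos(z)^(2/7)


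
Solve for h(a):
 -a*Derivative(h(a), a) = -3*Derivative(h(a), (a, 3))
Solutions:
 h(a) = C1 + Integral(C2*airyai(3^(2/3)*a/3) + C3*airybi(3^(2/3)*a/3), a)


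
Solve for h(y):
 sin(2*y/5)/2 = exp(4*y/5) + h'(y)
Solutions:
 h(y) = C1 - 5*exp(4*y/5)/4 - 5*cos(2*y/5)/4


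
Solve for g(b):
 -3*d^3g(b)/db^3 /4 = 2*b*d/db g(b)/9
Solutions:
 g(b) = C1 + Integral(C2*airyai(-2*b/3) + C3*airybi(-2*b/3), b)


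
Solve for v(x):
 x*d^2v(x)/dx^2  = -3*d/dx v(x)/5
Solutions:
 v(x) = C1 + C2*x^(2/5)


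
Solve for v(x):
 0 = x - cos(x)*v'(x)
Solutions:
 v(x) = C1 + Integral(x/cos(x), x)


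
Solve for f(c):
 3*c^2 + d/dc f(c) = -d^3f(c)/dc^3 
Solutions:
 f(c) = C1 + C2*sin(c) + C3*cos(c) - c^3 + 6*c


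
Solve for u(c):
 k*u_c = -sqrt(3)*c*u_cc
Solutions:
 u(c) = C1 + c^(-sqrt(3)*re(k)/3 + 1)*(C2*sin(sqrt(3)*log(c)*Abs(im(k))/3) + C3*cos(sqrt(3)*log(c)*im(k)/3))


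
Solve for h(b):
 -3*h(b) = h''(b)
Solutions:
 h(b) = C1*sin(sqrt(3)*b) + C2*cos(sqrt(3)*b)


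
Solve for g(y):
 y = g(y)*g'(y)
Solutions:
 g(y) = -sqrt(C1 + y^2)
 g(y) = sqrt(C1 + y^2)


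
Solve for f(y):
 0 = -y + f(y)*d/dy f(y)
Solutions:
 f(y) = -sqrt(C1 + y^2)
 f(y) = sqrt(C1 + y^2)


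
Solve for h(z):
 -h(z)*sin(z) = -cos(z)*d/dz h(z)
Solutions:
 h(z) = C1/cos(z)


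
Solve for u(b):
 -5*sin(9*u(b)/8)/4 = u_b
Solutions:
 5*b/4 + 4*log(cos(9*u(b)/8) - 1)/9 - 4*log(cos(9*u(b)/8) + 1)/9 = C1


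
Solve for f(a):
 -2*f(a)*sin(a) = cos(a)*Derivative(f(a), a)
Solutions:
 f(a) = C1*cos(a)^2


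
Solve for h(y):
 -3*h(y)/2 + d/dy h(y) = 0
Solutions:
 h(y) = C1*exp(3*y/2)


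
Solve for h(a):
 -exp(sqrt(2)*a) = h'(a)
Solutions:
 h(a) = C1 - sqrt(2)*exp(sqrt(2)*a)/2


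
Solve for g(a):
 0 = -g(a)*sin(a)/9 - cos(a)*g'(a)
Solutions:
 g(a) = C1*cos(a)^(1/9)


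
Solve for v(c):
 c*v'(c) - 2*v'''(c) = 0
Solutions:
 v(c) = C1 + Integral(C2*airyai(2^(2/3)*c/2) + C3*airybi(2^(2/3)*c/2), c)


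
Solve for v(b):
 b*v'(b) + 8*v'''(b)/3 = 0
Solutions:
 v(b) = C1 + Integral(C2*airyai(-3^(1/3)*b/2) + C3*airybi(-3^(1/3)*b/2), b)


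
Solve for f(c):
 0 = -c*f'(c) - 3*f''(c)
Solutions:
 f(c) = C1 + C2*erf(sqrt(6)*c/6)


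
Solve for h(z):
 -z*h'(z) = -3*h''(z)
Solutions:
 h(z) = C1 + C2*erfi(sqrt(6)*z/6)


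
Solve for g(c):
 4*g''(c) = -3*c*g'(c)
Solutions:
 g(c) = C1 + C2*erf(sqrt(6)*c/4)


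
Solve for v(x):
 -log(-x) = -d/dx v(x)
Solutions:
 v(x) = C1 + x*log(-x) - x


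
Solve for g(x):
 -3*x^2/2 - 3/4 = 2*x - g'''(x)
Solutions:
 g(x) = C1 + C2*x + C3*x^2 + x^5/40 + x^4/12 + x^3/8


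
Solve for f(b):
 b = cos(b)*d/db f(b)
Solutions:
 f(b) = C1 + Integral(b/cos(b), b)


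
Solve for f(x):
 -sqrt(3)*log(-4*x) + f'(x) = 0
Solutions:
 f(x) = C1 + sqrt(3)*x*log(-x) + sqrt(3)*x*(-1 + 2*log(2))


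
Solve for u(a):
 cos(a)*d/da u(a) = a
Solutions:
 u(a) = C1 + Integral(a/cos(a), a)


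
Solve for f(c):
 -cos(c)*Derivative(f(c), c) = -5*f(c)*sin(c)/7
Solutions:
 f(c) = C1/cos(c)^(5/7)


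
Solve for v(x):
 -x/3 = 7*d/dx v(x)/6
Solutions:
 v(x) = C1 - x^2/7


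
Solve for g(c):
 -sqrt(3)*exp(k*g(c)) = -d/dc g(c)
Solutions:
 g(c) = Piecewise((log(-1/(C1*k + sqrt(3)*c*k))/k, Ne(k, 0)), (nan, True))
 g(c) = Piecewise((C1 + sqrt(3)*c, Eq(k, 0)), (nan, True))


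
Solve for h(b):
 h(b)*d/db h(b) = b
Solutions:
 h(b) = -sqrt(C1 + b^2)
 h(b) = sqrt(C1 + b^2)


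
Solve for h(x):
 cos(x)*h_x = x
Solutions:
 h(x) = C1 + Integral(x/cos(x), x)


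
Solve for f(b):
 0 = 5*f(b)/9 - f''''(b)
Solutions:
 f(b) = C1*exp(-sqrt(3)*5^(1/4)*b/3) + C2*exp(sqrt(3)*5^(1/4)*b/3) + C3*sin(sqrt(3)*5^(1/4)*b/3) + C4*cos(sqrt(3)*5^(1/4)*b/3)


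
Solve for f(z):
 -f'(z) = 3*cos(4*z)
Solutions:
 f(z) = C1 - 3*sin(4*z)/4


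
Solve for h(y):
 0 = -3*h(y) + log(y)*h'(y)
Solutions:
 h(y) = C1*exp(3*li(y))


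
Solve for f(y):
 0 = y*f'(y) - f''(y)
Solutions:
 f(y) = C1 + C2*erfi(sqrt(2)*y/2)


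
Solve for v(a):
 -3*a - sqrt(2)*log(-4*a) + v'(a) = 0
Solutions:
 v(a) = C1 + 3*a^2/2 + sqrt(2)*a*log(-a) + sqrt(2)*a*(-1 + 2*log(2))


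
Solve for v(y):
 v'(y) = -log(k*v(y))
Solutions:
 li(k*v(y))/k = C1 - y


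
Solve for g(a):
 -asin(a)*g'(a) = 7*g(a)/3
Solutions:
 g(a) = C1*exp(-7*Integral(1/asin(a), a)/3)


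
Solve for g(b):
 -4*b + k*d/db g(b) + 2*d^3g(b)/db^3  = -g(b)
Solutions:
 g(b) = C1*exp(b*(2*k/((-6^(1/3) + 2^(1/3)*3^(5/6)*I)*(sqrt(3)*sqrt(2*k^3 + 27) + 9)^(1/3)) + 6^(1/3)*(sqrt(3)*sqrt(2*k^3 + 27) + 9)^(1/3)/12 - 2^(1/3)*3^(5/6)*I*(sqrt(3)*sqrt(2*k^3 + 27) + 9)^(1/3)/12)) + C2*exp(b*(-2*k/((6^(1/3) + 2^(1/3)*3^(5/6)*I)*(sqrt(3)*sqrt(2*k^3 + 27) + 9)^(1/3)) + 6^(1/3)*(sqrt(3)*sqrt(2*k^3 + 27) + 9)^(1/3)/12 + 2^(1/3)*3^(5/6)*I*(sqrt(3)*sqrt(2*k^3 + 27) + 9)^(1/3)/12)) + C3*exp(6^(1/3)*b*(6^(1/3)*k/(sqrt(3)*sqrt(2*k^3 + 27) + 9)^(1/3) - (sqrt(3)*sqrt(2*k^3 + 27) + 9)^(1/3))/6) + 4*b - 4*k


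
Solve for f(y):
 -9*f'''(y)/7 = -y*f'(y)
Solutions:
 f(y) = C1 + Integral(C2*airyai(21^(1/3)*y/3) + C3*airybi(21^(1/3)*y/3), y)


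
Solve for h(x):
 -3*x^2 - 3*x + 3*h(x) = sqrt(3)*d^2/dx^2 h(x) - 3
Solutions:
 h(x) = C1*exp(-3^(1/4)*x) + C2*exp(3^(1/4)*x) + x^2 + x - 1 + 2*sqrt(3)/3


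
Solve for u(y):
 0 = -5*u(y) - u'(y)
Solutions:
 u(y) = C1*exp(-5*y)


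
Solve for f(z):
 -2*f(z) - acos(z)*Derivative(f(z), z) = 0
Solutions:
 f(z) = C1*exp(-2*Integral(1/acos(z), z))


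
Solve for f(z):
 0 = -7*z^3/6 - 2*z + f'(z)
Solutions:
 f(z) = C1 + 7*z^4/24 + z^2


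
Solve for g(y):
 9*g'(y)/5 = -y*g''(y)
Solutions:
 g(y) = C1 + C2/y^(4/5)


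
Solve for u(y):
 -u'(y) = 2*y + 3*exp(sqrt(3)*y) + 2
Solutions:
 u(y) = C1 - y^2 - 2*y - sqrt(3)*exp(sqrt(3)*y)


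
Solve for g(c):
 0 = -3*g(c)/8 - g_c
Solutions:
 g(c) = C1*exp(-3*c/8)


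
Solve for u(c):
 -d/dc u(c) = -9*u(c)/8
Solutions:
 u(c) = C1*exp(9*c/8)


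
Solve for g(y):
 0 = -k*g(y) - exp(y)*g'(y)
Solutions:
 g(y) = C1*exp(k*exp(-y))


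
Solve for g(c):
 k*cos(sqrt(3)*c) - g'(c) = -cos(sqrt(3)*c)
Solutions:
 g(c) = C1 + sqrt(3)*k*sin(sqrt(3)*c)/3 + sqrt(3)*sin(sqrt(3)*c)/3


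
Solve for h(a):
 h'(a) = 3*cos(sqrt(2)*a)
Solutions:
 h(a) = C1 + 3*sqrt(2)*sin(sqrt(2)*a)/2


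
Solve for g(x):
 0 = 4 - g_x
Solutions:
 g(x) = C1 + 4*x


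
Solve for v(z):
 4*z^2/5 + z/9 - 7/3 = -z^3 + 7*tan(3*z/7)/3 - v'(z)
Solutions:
 v(z) = C1 - z^4/4 - 4*z^3/15 - z^2/18 + 7*z/3 - 49*log(cos(3*z/7))/9


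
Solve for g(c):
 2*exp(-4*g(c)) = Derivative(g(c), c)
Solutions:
 g(c) = log(-I*(C1 + 8*c)^(1/4))
 g(c) = log(I*(C1 + 8*c)^(1/4))
 g(c) = log(-(C1 + 8*c)^(1/4))
 g(c) = log(C1 + 8*c)/4


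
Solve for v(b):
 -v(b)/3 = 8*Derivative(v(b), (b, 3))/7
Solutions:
 v(b) = C3*exp(-3^(2/3)*7^(1/3)*b/6) + (C1*sin(3^(1/6)*7^(1/3)*b/4) + C2*cos(3^(1/6)*7^(1/3)*b/4))*exp(3^(2/3)*7^(1/3)*b/12)


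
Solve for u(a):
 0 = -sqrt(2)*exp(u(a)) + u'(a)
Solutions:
 u(a) = log(-1/(C1 + sqrt(2)*a))


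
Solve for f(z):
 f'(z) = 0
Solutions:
 f(z) = C1


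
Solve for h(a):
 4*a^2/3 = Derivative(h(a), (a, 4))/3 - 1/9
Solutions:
 h(a) = C1 + C2*a + C3*a^2 + C4*a^3 + a^6/90 + a^4/72


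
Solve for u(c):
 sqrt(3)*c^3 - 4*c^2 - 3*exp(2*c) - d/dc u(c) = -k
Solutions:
 u(c) = C1 + sqrt(3)*c^4/4 - 4*c^3/3 + c*k - 3*exp(2*c)/2


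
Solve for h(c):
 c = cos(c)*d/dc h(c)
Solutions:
 h(c) = C1 + Integral(c/cos(c), c)


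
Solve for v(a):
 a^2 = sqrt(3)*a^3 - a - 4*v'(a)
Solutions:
 v(a) = C1 + sqrt(3)*a^4/16 - a^3/12 - a^2/8


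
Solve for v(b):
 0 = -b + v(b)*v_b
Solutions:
 v(b) = -sqrt(C1 + b^2)
 v(b) = sqrt(C1 + b^2)


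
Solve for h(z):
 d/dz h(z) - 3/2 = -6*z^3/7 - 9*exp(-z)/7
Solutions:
 h(z) = C1 - 3*z^4/14 + 3*z/2 + 9*exp(-z)/7


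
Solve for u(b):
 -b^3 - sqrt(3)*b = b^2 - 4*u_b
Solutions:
 u(b) = C1 + b^4/16 + b^3/12 + sqrt(3)*b^2/8


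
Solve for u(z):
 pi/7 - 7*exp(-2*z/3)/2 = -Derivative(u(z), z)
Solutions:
 u(z) = C1 - pi*z/7 - 21*exp(-2*z/3)/4


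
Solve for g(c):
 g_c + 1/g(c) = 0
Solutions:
 g(c) = -sqrt(C1 - 2*c)
 g(c) = sqrt(C1 - 2*c)


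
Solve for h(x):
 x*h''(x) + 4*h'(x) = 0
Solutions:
 h(x) = C1 + C2/x^3


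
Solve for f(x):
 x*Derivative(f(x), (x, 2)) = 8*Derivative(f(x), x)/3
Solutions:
 f(x) = C1 + C2*x^(11/3)


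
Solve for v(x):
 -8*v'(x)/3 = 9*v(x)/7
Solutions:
 v(x) = C1*exp(-27*x/56)


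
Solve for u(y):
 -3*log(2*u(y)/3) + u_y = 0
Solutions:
 -Integral(1/(log(_y) - log(3) + log(2)), (_y, u(y)))/3 = C1 - y


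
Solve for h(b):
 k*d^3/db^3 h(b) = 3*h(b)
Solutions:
 h(b) = C1*exp(3^(1/3)*b*(1/k)^(1/3)) + C2*exp(b*(-3^(1/3) + 3^(5/6)*I)*(1/k)^(1/3)/2) + C3*exp(-b*(3^(1/3) + 3^(5/6)*I)*(1/k)^(1/3)/2)


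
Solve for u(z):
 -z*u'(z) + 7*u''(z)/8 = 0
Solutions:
 u(z) = C1 + C2*erfi(2*sqrt(7)*z/7)


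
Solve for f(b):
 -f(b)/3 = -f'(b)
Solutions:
 f(b) = C1*exp(b/3)


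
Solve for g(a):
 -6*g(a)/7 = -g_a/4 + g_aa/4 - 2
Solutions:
 g(a) = (C1*sin(sqrt(623)*a/14) + C2*cos(sqrt(623)*a/14))*exp(a/2) + 7/3


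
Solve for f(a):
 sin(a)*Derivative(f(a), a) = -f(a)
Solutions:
 f(a) = C1*sqrt(cos(a) + 1)/sqrt(cos(a) - 1)


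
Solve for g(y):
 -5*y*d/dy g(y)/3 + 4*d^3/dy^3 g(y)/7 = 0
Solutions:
 g(y) = C1 + Integral(C2*airyai(630^(1/3)*y/6) + C3*airybi(630^(1/3)*y/6), y)


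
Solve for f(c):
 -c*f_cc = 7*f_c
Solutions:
 f(c) = C1 + C2/c^6


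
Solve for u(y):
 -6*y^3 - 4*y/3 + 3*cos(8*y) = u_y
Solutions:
 u(y) = C1 - 3*y^4/2 - 2*y^2/3 + 3*sin(8*y)/8


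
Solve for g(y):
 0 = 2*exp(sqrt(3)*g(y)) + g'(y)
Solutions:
 g(y) = sqrt(3)*(2*log(1/(C1 + 2*y)) - log(3))/6


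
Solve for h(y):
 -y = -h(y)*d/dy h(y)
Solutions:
 h(y) = -sqrt(C1 + y^2)
 h(y) = sqrt(C1 + y^2)


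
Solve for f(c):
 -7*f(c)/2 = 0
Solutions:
 f(c) = 0


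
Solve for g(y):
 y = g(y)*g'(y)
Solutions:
 g(y) = -sqrt(C1 + y^2)
 g(y) = sqrt(C1 + y^2)


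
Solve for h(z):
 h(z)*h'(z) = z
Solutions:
 h(z) = -sqrt(C1 + z^2)
 h(z) = sqrt(C1 + z^2)


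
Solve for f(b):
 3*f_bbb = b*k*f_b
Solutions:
 f(b) = C1 + Integral(C2*airyai(3^(2/3)*b*k^(1/3)/3) + C3*airybi(3^(2/3)*b*k^(1/3)/3), b)


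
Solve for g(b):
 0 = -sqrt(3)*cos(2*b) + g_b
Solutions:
 g(b) = C1 + sqrt(3)*sin(2*b)/2


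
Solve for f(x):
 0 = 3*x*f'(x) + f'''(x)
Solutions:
 f(x) = C1 + Integral(C2*airyai(-3^(1/3)*x) + C3*airybi(-3^(1/3)*x), x)


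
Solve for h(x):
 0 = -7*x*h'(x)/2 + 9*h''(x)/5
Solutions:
 h(x) = C1 + C2*erfi(sqrt(35)*x/6)


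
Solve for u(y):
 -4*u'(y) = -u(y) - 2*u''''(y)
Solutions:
 u(y) = (C1*exp(-sqrt(2)*y*sqrt(-1 + sqrt(2))/2) + C2*exp(sqrt(2)*y*sqrt(-1 + sqrt(2))/2))*exp(sqrt(2)*y/2) + (C3*sin(sqrt(2)*y*sqrt(1 + sqrt(2))/2) + C4*cos(sqrt(2)*y*sqrt(1 + sqrt(2))/2))*exp(-sqrt(2)*y/2)


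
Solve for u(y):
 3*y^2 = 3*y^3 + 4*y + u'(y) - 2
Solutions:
 u(y) = C1 - 3*y^4/4 + y^3 - 2*y^2 + 2*y


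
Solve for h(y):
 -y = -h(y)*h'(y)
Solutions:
 h(y) = -sqrt(C1 + y^2)
 h(y) = sqrt(C1 + y^2)


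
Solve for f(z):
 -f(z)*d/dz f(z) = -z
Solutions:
 f(z) = -sqrt(C1 + z^2)
 f(z) = sqrt(C1 + z^2)


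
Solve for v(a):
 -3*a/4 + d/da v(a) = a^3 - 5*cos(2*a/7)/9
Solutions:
 v(a) = C1 + a^4/4 + 3*a^2/8 - 35*sin(2*a/7)/18


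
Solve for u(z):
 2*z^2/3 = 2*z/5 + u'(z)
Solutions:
 u(z) = C1 + 2*z^3/9 - z^2/5


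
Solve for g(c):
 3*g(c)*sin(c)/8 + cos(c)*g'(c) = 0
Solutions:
 g(c) = C1*cos(c)^(3/8)


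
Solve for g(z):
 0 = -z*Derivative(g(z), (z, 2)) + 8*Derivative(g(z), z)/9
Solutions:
 g(z) = C1 + C2*z^(17/9)


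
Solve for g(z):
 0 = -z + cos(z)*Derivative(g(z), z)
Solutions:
 g(z) = C1 + Integral(z/cos(z), z)


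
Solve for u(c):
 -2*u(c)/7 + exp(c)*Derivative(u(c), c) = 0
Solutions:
 u(c) = C1*exp(-2*exp(-c)/7)


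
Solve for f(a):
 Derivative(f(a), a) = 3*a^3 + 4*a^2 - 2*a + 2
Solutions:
 f(a) = C1 + 3*a^4/4 + 4*a^3/3 - a^2 + 2*a


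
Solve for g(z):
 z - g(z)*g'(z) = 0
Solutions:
 g(z) = -sqrt(C1 + z^2)
 g(z) = sqrt(C1 + z^2)


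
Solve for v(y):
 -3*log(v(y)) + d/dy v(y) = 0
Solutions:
 li(v(y)) = C1 + 3*y


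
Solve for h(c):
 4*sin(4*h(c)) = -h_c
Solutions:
 h(c) = -acos((-C1 - exp(32*c))/(C1 - exp(32*c)))/4 + pi/2
 h(c) = acos((-C1 - exp(32*c))/(C1 - exp(32*c)))/4


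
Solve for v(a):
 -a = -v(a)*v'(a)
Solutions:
 v(a) = -sqrt(C1 + a^2)
 v(a) = sqrt(C1 + a^2)


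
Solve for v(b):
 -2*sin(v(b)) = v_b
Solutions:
 v(b) = -acos((-C1 - exp(4*b))/(C1 - exp(4*b))) + 2*pi
 v(b) = acos((-C1 - exp(4*b))/(C1 - exp(4*b)))


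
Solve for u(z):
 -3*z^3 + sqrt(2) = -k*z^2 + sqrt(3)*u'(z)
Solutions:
 u(z) = C1 + sqrt(3)*k*z^3/9 - sqrt(3)*z^4/4 + sqrt(6)*z/3
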